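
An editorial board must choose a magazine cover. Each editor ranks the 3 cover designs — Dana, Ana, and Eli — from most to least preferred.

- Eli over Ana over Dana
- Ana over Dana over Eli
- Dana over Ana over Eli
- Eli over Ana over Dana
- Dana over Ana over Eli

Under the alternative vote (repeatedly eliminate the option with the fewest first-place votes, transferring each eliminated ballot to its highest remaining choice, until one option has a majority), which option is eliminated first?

Round 1: Dana 2, Eli 2, Ana 1. Ana has the fewest and is eliminated.
Round 2: Dana 3, Eli 2. Dana has a majority.

Ana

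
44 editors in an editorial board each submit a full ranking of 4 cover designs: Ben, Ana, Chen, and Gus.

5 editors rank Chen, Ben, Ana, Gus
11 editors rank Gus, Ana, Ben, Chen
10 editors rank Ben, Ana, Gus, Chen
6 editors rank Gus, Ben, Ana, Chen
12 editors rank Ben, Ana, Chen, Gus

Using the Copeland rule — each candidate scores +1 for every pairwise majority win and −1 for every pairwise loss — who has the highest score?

Pairwise results:
  Ben vs Ana: Ben wins 33–11.
  Ben vs Chen: Ben wins 39–5.
  Ben vs Gus: Ben wins 27–17.
  Ana vs Chen: Ana wins 39–5.
  Ana vs Gus: Ana wins 27–17.
  Chen vs Gus: Gus wins 27–17.
Copeland scores (wins − losses):
  Ben: 3 − 0 = 3
  Ana: 2 − 1 = 1
  Chen: 0 − 3 = -3
  Gus: 1 − 2 = -1
Ben has the best Copeland score.

Ben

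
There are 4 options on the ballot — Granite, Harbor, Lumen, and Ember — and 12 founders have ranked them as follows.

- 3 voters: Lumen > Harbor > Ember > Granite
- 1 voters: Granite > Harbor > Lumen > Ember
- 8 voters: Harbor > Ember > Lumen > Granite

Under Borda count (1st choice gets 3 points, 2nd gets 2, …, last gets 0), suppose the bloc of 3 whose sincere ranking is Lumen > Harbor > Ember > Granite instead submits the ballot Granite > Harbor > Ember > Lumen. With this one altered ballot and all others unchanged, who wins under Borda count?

Borda totals with the altered ballot: Granite 12, Harbor 32, Lumen 9, Ember 19.
The winner is unchanged: still Harbor.

Harbor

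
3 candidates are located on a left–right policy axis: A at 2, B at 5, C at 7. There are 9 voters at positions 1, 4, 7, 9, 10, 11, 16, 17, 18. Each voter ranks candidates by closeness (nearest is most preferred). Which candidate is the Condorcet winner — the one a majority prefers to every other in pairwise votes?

C

With single-peaked preferences on a line, the Condorcet winner is the candidate closest to the median voter.
The median voter (position 10) is closest to C at 7.
Check: C vs A — voters closer to C: 7 of 9.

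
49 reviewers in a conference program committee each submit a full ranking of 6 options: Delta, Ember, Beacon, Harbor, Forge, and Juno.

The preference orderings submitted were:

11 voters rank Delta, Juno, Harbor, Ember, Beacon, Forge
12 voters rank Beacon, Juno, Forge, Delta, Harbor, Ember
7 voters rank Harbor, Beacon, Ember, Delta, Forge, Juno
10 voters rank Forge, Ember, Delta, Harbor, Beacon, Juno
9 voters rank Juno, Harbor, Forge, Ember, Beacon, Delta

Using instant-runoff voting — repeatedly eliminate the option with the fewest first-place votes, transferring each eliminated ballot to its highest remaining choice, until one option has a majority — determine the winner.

Beacon

Round 1: Beacon 12, Delta 11, Forge 10, Juno 9, Harbor 7, Ember 0. Ember has the fewest and is eliminated.
Round 2: Beacon 12, Delta 11, Forge 10, Juno 9, Harbor 7. Harbor has the fewest and is eliminated.
Round 3: Beacon 19, Delta 11, Forge 10, Juno 9. Juno has the fewest and is eliminated.
Round 4: Beacon 19, Forge 19, Delta 11. Delta has the fewest and is eliminated.
Round 5: Beacon 30, Forge 19. Beacon has a majority.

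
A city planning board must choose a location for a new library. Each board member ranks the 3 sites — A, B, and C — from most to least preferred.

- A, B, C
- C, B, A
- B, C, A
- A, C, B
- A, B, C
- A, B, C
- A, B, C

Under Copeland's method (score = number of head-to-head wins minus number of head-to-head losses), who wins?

A

Pairwise results:
  A vs B: A wins 5–2.
  A vs C: A wins 5–2.
  B vs C: B wins 5–2.
Copeland scores (wins − losses):
  A: 2 − 0 = 2
  B: 1 − 1 = 0
  C: 0 − 2 = -2
A has the best Copeland score.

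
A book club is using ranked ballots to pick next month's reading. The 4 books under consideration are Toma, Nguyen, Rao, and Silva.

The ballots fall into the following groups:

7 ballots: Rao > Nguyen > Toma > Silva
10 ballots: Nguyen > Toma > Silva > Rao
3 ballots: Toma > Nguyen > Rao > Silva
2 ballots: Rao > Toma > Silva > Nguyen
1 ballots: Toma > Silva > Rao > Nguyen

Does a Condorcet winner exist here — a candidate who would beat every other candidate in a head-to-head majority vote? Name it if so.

Head-to-head results (23 voters total):
Toma vs Nguyen: Nguyen wins 17–6.
Toma vs Rao: Toma wins 14–9.
Toma vs Silva: Toma wins 23–0.
Nguyen vs Rao: Nguyen wins 13–10.
Nguyen vs Silva: Nguyen wins 20–3.
Rao vs Silva: Rao wins 12–11.
Nguyen beats each rival — Toma (17–6), Rao (13–10), Silva (20–3) — so Nguyen is the Condorcet winner.

Nguyen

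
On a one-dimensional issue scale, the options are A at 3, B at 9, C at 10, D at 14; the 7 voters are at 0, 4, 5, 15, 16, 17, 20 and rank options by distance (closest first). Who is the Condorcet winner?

With single-peaked preferences on a line, the Condorcet winner is the candidate closest to the median voter.
The median voter (position 15) is closest to D at 14.
Check: D vs C — voters closer to D: 4 of 7.

D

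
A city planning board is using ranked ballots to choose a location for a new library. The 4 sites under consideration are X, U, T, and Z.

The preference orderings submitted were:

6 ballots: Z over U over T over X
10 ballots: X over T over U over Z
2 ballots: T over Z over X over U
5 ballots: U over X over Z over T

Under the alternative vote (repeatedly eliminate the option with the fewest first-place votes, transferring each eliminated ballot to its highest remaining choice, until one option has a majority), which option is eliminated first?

T

Round 1: X 10, Z 6, U 5, T 2. T has the fewest and is eliminated.
Round 2: X 10, Z 8, U 5. U has the fewest and is eliminated.
Round 3: X 15, Z 8. X has a majority.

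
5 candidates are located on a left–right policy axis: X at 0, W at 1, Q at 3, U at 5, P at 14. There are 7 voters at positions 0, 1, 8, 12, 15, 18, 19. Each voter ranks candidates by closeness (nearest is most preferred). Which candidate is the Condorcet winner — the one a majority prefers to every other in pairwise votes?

P

With single-peaked preferences on a line, the Condorcet winner is the candidate closest to the median voter.
The median voter (position 12) is closest to P at 14.
Check: P vs W — voters closer to P: 5 of 7.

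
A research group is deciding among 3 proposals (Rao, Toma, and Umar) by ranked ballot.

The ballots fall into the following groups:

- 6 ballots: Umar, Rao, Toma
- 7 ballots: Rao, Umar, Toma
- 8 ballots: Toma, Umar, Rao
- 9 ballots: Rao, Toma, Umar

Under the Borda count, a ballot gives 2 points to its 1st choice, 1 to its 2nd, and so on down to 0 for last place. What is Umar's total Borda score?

27

Borda scores:
  Rao: 6·1 + 7·2 + 8·0 + 9·2 = 38
  Toma: 6·0 + 7·0 + 8·2 + 9·1 = 25
  Umar: 6·2 + 7·1 + 8·1 + 9·0 = 27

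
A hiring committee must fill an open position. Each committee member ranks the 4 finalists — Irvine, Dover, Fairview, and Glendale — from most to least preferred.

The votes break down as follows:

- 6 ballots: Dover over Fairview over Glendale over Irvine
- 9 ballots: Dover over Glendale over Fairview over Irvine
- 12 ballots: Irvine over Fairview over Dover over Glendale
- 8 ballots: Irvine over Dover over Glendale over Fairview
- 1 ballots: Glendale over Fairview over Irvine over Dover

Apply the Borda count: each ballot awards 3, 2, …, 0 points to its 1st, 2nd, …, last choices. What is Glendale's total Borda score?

Borda scores:
  Irvine: 6·0 + 9·0 + 12·3 + 8·3 + 1 = 61
  Dover: 6·3 + 9·3 + 12·1 + 8·2 + 0 = 73
  Fairview: 6·2 + 9·1 + 12·2 + 8·0 + 2 = 47
  Glendale: 6·1 + 9·2 + 12·0 + 8·1 + 3 = 35

35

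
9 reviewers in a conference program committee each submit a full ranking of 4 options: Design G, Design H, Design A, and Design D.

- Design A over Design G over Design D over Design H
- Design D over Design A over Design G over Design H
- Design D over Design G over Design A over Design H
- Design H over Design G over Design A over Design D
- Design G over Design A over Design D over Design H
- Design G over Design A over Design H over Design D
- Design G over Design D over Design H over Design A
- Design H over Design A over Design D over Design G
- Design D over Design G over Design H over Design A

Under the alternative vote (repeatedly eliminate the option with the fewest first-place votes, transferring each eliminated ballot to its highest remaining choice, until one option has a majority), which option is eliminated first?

Design A

Round 1: Design G 3, Design D 3, Design H 2, Design A 1. Design A has the fewest and is eliminated.
Round 2: Design G 4, Design D 3, Design H 2. Design H has the fewest and is eliminated.
Round 3: Design G 5, Design D 4. Design G has a majority.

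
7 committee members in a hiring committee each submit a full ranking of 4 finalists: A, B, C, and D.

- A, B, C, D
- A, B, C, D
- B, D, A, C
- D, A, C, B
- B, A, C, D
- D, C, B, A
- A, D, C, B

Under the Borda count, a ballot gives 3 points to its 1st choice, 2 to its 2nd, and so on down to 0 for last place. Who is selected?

Borda scores:
  A: 3 + 3 + 1 + 2 + 2 + 0 + 3 = 14
  B: 2 + 2 + 3 + 0 + 3 + 1 + 0 = 11
  C: 1 + 1 + 0 + 1 + 1 + 2 + 1 = 7
  D: 0 + 0 + 2 + 3 + 0 + 3 + 2 = 10
A has the highest total.

A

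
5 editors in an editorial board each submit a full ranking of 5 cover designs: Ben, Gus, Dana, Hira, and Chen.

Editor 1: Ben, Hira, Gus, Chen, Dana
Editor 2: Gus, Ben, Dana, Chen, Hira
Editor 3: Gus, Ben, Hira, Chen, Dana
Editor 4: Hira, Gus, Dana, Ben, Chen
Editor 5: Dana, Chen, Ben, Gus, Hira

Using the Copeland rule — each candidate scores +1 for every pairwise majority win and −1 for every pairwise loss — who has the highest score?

Gus

Pairwise results:
  Ben vs Gus: Gus wins 3–2.
  Ben vs Dana: Ben wins 3–2.
  Ben vs Hira: Ben wins 4–1.
  Ben vs Chen: Ben wins 4–1.
  Gus vs Dana: Gus wins 4–1.
  Gus vs Hira: Gus wins 3–2.
  Gus vs Chen: Gus wins 4–1.
  Dana vs Hira: Hira wins 3–2.
  Dana vs Chen: Dana wins 3–2.
  Hira vs Chen: Hira wins 3–2.
Copeland scores (wins − losses):
  Ben: 3 − 1 = 2
  Gus: 4 − 0 = 4
  Dana: 1 − 3 = -2
  Hira: 2 − 2 = 0
  Chen: 0 − 4 = -4
Gus has the best Copeland score.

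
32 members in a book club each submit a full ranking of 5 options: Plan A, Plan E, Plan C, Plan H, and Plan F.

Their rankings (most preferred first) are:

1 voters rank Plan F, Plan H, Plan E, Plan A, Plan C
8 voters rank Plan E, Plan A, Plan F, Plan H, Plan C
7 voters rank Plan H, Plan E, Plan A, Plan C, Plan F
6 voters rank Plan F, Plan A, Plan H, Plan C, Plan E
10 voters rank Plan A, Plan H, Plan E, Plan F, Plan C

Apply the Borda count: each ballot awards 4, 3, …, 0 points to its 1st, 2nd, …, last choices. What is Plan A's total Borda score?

Borda scores:
  Plan A: 1 + 8·3 + 7·2 + 6·3 + 10·4 = 97
  Plan E: 2 + 8·4 + 7·3 + 6·0 + 10·2 = 75
  Plan C: 0 + 8·0 + 7·1 + 6·1 + 10·0 = 13
  Plan H: 3 + 8·1 + 7·4 + 6·2 + 10·3 = 81
  Plan F: 4 + 8·2 + 7·0 + 6·4 + 10·1 = 54

97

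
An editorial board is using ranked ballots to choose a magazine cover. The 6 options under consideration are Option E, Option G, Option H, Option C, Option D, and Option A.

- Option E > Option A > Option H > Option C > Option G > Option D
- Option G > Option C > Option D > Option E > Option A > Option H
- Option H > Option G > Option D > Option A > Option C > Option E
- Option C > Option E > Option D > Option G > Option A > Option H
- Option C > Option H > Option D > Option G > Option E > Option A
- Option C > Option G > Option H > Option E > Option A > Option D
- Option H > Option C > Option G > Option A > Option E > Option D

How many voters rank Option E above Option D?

4

Ballots ranking Option E above Option D: 4.
Ballots ranking Option D above Option E: 3.
So 4 of 7 voters prefer Option E to Option D.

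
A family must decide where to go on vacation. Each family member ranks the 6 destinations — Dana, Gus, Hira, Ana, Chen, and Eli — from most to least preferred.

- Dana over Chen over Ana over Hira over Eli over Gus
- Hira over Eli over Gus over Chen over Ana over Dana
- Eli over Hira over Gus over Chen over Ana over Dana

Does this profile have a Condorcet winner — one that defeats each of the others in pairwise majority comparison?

Yes

Head-to-head results (3 voters total):
Dana vs Gus: Gus wins 2–1.
Dana vs Hira: Hira wins 2–1.
Dana vs Ana: Ana wins 2–1.
Dana vs Chen: Chen wins 2–1.
Dana vs Eli: Eli wins 2–1.
Gus vs Hira: Hira wins 3–0.
Gus vs Ana: Gus wins 2–1.
Gus vs Chen: Gus wins 2–1.
Gus vs Eli: Eli wins 3–0.
Hira vs Ana: Hira wins 2–1.
Hira vs Chen: Hira wins 2–1.
Hira vs Eli: Hira wins 2–1.
Ana vs Chen: Chen wins 3–0.
Ana vs Eli: Eli wins 2–1.
Chen vs Eli: Eli wins 2–1.
Hira beats each rival — Dana (2–1), Gus (3–0), Ana (2–1), Chen (2–1), Eli (2–1) — so Hira is the Condorcet winner.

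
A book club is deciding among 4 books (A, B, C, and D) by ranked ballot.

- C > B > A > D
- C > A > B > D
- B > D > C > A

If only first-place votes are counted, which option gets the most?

C

First-place vote totals:
  A: 0
  B: 1
  C: 2
  D: 0
C has the most first-place votes.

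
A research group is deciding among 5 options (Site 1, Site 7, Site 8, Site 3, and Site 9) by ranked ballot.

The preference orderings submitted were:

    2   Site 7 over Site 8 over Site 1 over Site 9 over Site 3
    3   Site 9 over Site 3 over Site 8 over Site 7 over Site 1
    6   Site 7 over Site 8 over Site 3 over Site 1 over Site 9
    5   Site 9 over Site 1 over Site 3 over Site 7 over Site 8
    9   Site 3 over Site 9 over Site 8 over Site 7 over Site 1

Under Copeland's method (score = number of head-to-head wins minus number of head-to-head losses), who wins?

Site 3

Pairwise results:
  Site 1 vs Site 7: Site 7 wins 20–5.
  Site 1 vs Site 8: Site 8 wins 20–5.
  Site 1 vs Site 3: Site 3 wins 18–7.
  Site 1 vs Site 9: Site 9 wins 17–8.
  Site 7 vs Site 8: Site 7 wins 13–12.
  Site 7 vs Site 3: Site 3 wins 17–8.
  Site 7 vs Site 9: Site 9 wins 17–8.
  Site 8 vs Site 3: Site 3 wins 17–8.
  Site 8 vs Site 9: Site 9 wins 17–8.
  Site 3 vs Site 9: Site 3 wins 15–10.
Copeland scores (wins − losses):
  Site 1: 0 − 4 = -4
  Site 7: 2 − 2 = 0
  Site 8: 1 − 3 = -2
  Site 3: 4 − 0 = 4
  Site 9: 3 − 1 = 2
Site 3 has the best Copeland score.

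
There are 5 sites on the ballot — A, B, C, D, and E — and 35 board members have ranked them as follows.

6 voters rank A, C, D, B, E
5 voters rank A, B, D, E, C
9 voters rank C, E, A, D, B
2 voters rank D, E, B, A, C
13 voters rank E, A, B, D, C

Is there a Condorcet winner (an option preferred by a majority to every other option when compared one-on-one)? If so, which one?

Head-to-head results (35 voters total):
A vs B: A wins 33–2.
A vs C: A wins 26–9.
A vs D: A wins 33–2.
A vs E: E wins 24–11.
B vs C: B wins 20–15.
B vs D: B wins 18–17.
B vs E: E wins 24–11.
C vs D: D wins 20–15.
C vs E: E wins 20–15.
D vs E: E wins 22–13.
E beats each rival — A (24–11), B (24–11), C (20–15), D (22–13) — so E is the Condorcet winner.

E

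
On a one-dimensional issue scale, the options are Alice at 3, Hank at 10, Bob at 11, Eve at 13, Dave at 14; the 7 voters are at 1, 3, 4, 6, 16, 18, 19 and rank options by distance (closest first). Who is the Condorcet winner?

With single-peaked preferences on a line, the Condorcet winner is the candidate closest to the median voter.
The median voter (position 6) is closest to Alice at 3.
Check: Alice vs Dave — voters closer to Alice: 4 of 7.

Alice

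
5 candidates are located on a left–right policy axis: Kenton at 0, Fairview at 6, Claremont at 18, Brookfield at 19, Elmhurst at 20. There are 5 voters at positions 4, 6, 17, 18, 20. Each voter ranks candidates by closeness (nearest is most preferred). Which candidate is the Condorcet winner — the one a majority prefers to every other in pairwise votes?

Claremont

With single-peaked preferences on a line, the Condorcet winner is the candidate closest to the median voter.
The median voter (position 17) is closest to Claremont at 18.
Check: Claremont vs Fairview — voters closer to Claremont: 3 of 5.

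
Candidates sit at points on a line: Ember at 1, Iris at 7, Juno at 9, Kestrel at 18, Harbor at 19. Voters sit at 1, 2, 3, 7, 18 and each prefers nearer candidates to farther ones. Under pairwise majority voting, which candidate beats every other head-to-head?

With single-peaked preferences on a line, the Condorcet winner is the candidate closest to the median voter.
The median voter (position 3) is closest to Ember at 1.
Check: Ember vs Harbor — voters closer to Ember: 4 of 5.

Ember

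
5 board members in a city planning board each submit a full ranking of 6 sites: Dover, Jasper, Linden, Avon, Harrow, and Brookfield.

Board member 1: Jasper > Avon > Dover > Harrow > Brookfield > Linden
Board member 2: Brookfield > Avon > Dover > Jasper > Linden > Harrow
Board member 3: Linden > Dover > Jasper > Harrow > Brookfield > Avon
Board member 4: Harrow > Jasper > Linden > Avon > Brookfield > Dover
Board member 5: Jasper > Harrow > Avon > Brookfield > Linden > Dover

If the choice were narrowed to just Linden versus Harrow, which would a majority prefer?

Harrow

Ballots ranking Linden above Harrow: 2.
Ballots ranking Harrow above Linden: 3.
Harrow wins the head-to-head, 3–2.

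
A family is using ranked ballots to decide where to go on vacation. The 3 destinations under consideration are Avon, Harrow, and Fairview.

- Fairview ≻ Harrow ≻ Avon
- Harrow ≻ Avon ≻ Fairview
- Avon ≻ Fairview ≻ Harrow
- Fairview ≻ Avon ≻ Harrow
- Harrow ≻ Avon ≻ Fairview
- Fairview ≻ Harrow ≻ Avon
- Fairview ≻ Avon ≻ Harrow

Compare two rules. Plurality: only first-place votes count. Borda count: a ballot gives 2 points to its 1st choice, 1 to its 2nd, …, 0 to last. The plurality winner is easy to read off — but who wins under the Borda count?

Plurality first-place counts: Avon 1, Harrow 2, Fairview 4 → Fairview.
Borda totals: Avon 6, Harrow 6, Fairview 9 → Fairview.

Fairview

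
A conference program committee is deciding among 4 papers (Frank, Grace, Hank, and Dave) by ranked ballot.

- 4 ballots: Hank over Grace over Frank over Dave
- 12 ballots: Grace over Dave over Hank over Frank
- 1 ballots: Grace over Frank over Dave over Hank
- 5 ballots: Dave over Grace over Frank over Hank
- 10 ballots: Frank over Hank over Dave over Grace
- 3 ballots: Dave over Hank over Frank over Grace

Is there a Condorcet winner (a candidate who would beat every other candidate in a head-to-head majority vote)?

Yes

Head-to-head results (35 voters total):
Frank vs Grace: Grace wins 22–13.
Frank vs Hank: Hank wins 19–16.
Frank vs Dave: Dave wins 20–15.
Grace vs Hank: Grace wins 18–17.
Grace vs Dave: Dave wins 18–17.
Hank vs Dave: Dave wins 21–14.
Dave beats each rival — Frank (20–15), Grace (18–17), Hank (21–14) — so Dave is the Condorcet winner.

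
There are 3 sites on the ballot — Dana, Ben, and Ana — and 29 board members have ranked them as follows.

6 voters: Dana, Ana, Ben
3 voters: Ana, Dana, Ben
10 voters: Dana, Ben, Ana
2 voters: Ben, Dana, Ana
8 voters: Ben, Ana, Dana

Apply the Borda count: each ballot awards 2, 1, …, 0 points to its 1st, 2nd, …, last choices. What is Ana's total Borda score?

Borda scores:
  Dana: 6·2 + 3·1 + 10·2 + 2·1 + 8·0 = 37
  Ben: 6·0 + 3·0 + 10·1 + 2·2 + 8·2 = 30
  Ana: 6·1 + 3·2 + 10·0 + 2·0 + 8·1 = 20

20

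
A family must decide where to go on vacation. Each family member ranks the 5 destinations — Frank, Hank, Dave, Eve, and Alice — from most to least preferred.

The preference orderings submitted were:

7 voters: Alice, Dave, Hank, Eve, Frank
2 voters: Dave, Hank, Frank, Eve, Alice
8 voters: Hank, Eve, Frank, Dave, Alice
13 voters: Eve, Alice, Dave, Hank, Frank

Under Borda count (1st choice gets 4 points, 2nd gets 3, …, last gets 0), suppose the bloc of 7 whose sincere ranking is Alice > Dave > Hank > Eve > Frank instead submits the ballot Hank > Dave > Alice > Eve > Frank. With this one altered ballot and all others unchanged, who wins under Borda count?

Eve

Borda totals with the altered ballot: Frank 20, Hank 79, Dave 63, Eve 85, Alice 53.
The winner is unchanged: still Eve.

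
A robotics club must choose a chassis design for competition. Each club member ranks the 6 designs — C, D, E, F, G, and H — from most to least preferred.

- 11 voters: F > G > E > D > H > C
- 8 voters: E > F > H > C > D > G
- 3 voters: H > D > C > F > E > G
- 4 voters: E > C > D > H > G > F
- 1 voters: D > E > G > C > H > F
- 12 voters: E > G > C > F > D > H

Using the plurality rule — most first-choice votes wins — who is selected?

First-place vote totals:
  C: 0
  D: 1
  E: 24
  F: 11
  G: 0
  H: 3
E has the most first-place votes.

E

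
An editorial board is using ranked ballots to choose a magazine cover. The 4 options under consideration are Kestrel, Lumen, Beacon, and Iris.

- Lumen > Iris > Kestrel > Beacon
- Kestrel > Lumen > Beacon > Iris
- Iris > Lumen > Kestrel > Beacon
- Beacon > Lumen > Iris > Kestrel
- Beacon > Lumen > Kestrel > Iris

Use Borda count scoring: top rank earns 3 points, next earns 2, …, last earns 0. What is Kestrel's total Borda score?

6

Borda scores:
  Kestrel: 1 + 3 + 1 + 0 + 1 = 6
  Lumen: 3 + 2 + 2 + 2 + 2 = 11
  Beacon: 0 + 1 + 0 + 3 + 3 = 7
  Iris: 2 + 0 + 3 + 1 + 0 = 6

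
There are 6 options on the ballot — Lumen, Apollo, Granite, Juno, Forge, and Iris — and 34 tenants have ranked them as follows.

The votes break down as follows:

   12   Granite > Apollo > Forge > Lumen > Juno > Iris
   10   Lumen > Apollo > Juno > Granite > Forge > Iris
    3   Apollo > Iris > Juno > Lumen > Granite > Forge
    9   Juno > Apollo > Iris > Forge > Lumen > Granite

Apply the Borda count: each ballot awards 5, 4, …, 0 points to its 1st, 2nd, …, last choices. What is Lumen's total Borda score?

Borda scores:
  Lumen: 12·2 + 10·5 + 3·2 + 9·1 = 89
  Apollo: 12·4 + 10·4 + 3·5 + 9·4 = 139
  Granite: 12·5 + 10·2 + 3·1 + 9·0 = 83
  Juno: 12·1 + 10·3 + 3·3 + 9·5 = 96
  Forge: 12·3 + 10·1 + 3·0 + 9·2 = 64
  Iris: 12·0 + 10·0 + 3·4 + 9·3 = 39

89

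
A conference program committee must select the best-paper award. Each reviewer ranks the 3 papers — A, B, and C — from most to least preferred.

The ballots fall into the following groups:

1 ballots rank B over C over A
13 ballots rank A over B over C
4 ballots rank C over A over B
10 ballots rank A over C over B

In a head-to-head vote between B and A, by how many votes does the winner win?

26

Ballots ranking B above A: 1.
Ballots ranking A above B: 13+4+10 = 27.
A wins 27–1, a margin of 26.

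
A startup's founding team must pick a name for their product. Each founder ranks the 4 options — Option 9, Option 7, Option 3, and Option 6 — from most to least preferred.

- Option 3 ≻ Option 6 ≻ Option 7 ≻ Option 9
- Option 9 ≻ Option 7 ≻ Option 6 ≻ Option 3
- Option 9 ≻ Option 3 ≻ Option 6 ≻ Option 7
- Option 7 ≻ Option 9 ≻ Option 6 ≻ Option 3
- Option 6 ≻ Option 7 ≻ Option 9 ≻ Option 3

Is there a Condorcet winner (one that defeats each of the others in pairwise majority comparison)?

No

Head-to-head results (5 voters total):
Option 9 vs Option 7: Option 7 wins 3–2.
Option 9 vs Option 3: Option 9 wins 4–1.
Option 9 vs Option 6: Option 9 wins 3–2.
Option 7 vs Option 3: Option 7 wins 3–2.
Option 7 vs Option 6: Option 6 wins 3–2.
Option 3 vs Option 6: Option 6 wins 3–2.
No candidate beats all others: Option 9 beats Option 6 beats Option 7 beats Option 9, a majority cycle.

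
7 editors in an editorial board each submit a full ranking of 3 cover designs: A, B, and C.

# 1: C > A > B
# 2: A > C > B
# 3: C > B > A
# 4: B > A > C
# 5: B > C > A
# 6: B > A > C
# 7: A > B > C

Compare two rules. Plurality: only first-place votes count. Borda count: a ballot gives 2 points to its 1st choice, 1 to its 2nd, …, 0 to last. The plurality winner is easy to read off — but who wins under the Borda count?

Plurality first-place counts: A 2, B 3, C 2 → B.
Borda totals: A 7, B 8, C 6 → B.

B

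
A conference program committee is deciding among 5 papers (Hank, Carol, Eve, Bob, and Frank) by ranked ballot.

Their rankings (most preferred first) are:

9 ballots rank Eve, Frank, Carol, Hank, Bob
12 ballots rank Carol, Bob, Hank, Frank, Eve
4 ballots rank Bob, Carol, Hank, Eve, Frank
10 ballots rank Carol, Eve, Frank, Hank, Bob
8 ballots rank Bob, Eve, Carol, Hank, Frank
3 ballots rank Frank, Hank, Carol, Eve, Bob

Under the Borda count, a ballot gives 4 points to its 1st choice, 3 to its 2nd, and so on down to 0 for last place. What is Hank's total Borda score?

68

Borda scores:
  Hank: 9·1 + 12·2 + 4·2 + 10·1 + 8·1 + 3·3 = 68
  Carol: 9·2 + 12·4 + 4·3 + 10·4 + 8·2 + 3·2 = 140
  Eve: 9·4 + 12·0 + 4·1 + 10·3 + 8·3 + 3·1 = 97
  Bob: 9·0 + 12·3 + 4·4 + 10·0 + 8·4 + 3·0 = 84
  Frank: 9·3 + 12·1 + 4·0 + 10·2 + 8·0 + 3·4 = 71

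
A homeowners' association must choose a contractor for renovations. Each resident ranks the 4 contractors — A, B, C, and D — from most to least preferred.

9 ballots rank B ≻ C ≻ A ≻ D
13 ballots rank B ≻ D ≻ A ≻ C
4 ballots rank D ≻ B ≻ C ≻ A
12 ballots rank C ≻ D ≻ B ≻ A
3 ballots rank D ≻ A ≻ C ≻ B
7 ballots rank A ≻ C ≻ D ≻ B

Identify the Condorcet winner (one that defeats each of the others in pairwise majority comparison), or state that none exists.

Head-to-head results (48 voters total):
A vs B: B wins 38–10.
A vs C: C wins 25–23.
A vs D: D wins 32–16.
B vs C: B wins 26–22.
B vs D: D wins 26–22.
C vs D: C wins 28–20.
No candidate beats all others: B beats C beats D beats B, a majority cycle.

No Condorcet winner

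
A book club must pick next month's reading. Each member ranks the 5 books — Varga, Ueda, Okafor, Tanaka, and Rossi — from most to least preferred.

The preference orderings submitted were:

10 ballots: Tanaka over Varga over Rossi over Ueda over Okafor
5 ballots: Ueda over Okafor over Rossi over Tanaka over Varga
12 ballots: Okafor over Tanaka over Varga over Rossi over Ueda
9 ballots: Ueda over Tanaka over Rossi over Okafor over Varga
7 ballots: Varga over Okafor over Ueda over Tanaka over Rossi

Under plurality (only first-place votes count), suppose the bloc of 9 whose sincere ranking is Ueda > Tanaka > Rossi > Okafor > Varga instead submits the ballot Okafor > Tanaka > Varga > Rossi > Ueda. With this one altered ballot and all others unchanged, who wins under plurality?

Okafor

First-place totals with the altered ballot: Varga 7, Ueda 5, Okafor 21, Tanaka 10, Rossi 0.
The switch changes the winner from Ueda to Okafor.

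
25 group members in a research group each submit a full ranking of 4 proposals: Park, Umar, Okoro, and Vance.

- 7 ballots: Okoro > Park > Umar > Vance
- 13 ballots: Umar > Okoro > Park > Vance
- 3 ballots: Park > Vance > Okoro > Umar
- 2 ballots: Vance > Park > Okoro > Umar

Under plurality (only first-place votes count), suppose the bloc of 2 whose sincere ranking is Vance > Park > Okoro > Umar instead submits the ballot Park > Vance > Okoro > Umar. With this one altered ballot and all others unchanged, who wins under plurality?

First-place totals with the altered ballot: Park 5, Umar 13, Okoro 7, Vance 0.
The winner is unchanged: still Umar.

Umar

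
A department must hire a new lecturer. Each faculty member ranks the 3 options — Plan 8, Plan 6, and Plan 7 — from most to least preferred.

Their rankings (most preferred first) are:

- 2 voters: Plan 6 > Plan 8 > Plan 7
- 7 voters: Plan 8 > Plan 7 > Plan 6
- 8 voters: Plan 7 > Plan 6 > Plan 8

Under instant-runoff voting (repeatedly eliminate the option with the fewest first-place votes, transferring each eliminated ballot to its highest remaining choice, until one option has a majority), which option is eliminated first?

Round 1: Plan 7 8, Plan 8 7, Plan 6 2. Plan 6 has the fewest and is eliminated.
Round 2: Plan 8 9, Plan 7 8. Plan 8 has a majority.

Plan 6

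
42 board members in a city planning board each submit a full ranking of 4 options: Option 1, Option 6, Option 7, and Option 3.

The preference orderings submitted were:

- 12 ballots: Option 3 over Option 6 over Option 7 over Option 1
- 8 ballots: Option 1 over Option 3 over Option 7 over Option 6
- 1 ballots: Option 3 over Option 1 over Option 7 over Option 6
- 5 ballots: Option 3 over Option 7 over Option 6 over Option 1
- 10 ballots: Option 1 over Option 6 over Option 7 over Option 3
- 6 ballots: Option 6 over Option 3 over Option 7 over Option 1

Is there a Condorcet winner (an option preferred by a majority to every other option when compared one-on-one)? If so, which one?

Option 3

Head-to-head results (42 voters total):
Option 1 vs Option 6: Option 6 wins 23–19.
Option 1 vs Option 7: Option 7 wins 23–19.
Option 1 vs Option 3: Option 3 wins 24–18.
Option 6 vs Option 7: Option 6 wins 28–14.
Option 6 vs Option 3: Option 3 wins 26–16.
Option 7 vs Option 3: Option 3 wins 32–10.
Option 3 beats each rival — Option 1 (24–18), Option 6 (26–16), Option 7 (32–10) — so Option 3 is the Condorcet winner.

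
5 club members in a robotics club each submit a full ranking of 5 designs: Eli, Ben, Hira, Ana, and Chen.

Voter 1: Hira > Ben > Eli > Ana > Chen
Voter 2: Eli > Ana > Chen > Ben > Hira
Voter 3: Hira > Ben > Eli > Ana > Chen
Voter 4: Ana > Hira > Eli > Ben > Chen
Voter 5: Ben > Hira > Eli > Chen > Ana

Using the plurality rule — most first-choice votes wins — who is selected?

Hira

First-place vote totals:
  Eli: 1
  Ben: 1
  Hira: 2
  Ana: 1
  Chen: 0
Hira has the most first-place votes.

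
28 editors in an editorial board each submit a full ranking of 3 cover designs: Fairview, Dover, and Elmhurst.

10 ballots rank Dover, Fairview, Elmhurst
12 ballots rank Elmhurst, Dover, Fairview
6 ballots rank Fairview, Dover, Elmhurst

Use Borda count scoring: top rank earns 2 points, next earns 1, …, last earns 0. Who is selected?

Dover

Borda scores:
  Fairview: 10·1 + 12·0 + 6·2 = 22
  Dover: 10·2 + 12·1 + 6·1 = 38
  Elmhurst: 10·0 + 12·2 + 6·0 = 24
Dover has the highest total.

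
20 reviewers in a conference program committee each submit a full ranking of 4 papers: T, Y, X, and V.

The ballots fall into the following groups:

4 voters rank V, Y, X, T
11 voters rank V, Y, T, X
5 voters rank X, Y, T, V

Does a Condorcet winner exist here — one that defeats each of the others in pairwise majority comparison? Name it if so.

V

Head-to-head results (20 voters total):
T vs Y: Y wins 20–0.
T vs X: T wins 11–9.
T vs V: V wins 15–5.
Y vs X: Y wins 15–5.
Y vs V: V wins 15–5.
X vs V: V wins 15–5.
V beats each rival — T (15–5), Y (15–5), X (15–5) — so V is the Condorcet winner.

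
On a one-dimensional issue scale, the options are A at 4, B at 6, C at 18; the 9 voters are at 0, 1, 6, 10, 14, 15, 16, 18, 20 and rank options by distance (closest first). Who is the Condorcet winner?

With single-peaked preferences on a line, the Condorcet winner is the candidate closest to the median voter.
The median voter (position 14) is closest to C at 18.
Check: C vs A — voters closer to C: 5 of 9.

C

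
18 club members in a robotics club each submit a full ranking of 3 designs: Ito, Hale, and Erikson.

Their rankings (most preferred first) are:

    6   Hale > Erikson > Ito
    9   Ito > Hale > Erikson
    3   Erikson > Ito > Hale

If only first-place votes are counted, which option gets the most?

First-place vote totals:
  Ito: 9
  Hale: 6
  Erikson: 3
Ito has the most first-place votes.

Ito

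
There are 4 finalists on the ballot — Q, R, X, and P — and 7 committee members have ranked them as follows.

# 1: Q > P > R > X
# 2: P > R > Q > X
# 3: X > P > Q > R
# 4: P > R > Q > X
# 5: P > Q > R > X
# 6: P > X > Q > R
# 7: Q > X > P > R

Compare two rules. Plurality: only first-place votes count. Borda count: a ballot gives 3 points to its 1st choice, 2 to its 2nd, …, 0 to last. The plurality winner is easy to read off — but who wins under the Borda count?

Plurality first-place counts: Q 2, R 0, X 1, P 4 → P.
Borda totals: Q 12, R 6, X 7, P 17 → P.

P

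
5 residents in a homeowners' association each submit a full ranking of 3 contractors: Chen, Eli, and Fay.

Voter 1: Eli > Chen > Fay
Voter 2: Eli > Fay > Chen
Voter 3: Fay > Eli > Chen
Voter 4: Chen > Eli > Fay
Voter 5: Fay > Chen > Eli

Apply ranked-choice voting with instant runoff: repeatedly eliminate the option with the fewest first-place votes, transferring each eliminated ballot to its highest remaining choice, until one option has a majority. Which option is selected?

Round 1: Eli 2, Fay 2, Chen 1. Chen has the fewest and is eliminated.
Round 2: Eli 3, Fay 2. Eli has a majority.

Eli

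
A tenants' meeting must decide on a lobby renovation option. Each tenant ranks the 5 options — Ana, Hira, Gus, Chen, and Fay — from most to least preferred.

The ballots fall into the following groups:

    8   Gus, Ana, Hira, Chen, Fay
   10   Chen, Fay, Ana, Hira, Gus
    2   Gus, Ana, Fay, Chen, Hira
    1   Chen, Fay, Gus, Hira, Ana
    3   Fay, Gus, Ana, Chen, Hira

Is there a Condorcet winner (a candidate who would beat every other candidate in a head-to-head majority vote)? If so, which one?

Head-to-head results (24 voters total):
Ana vs Hira: Ana wins 23–1.
Ana vs Gus: Gus wins 14–10.
Ana vs Chen: Ana wins 13–11.
Ana vs Fay: Fay wins 14–10.
Hira vs Gus: Gus wins 14–10.
Hira vs Chen: Chen wins 16–8.
Hira vs Fay: Fay wins 16–8.
Gus vs Chen: Gus wins 13–11.
Gus vs Fay: Fay wins 14–10.
Chen vs Fay: Chen wins 19–5.
No candidate beats all others: Ana beats Chen beats Fay beats Ana, a majority cycle.

No Condorcet winner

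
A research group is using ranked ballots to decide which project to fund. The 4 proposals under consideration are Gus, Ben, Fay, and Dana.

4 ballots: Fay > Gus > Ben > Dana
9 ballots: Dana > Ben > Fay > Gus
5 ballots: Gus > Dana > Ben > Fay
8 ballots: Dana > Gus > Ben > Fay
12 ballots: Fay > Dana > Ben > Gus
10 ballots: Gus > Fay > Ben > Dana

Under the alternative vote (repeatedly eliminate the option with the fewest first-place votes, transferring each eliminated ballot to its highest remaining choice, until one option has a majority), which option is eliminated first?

Round 1: Dana 17, Fay 16, Gus 15, Ben 0. Ben has the fewest and is eliminated.
Round 2: Dana 17, Fay 16, Gus 15. Gus has the fewest and is eliminated.
Round 3: Fay 26, Dana 22. Fay has a majority.

Ben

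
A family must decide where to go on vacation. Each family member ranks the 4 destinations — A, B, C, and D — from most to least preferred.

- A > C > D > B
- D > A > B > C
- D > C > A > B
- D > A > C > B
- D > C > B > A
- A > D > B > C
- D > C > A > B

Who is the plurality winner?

D

First-place vote totals:
  A: 2
  B: 0
  C: 0
  D: 5
D has the most first-place votes.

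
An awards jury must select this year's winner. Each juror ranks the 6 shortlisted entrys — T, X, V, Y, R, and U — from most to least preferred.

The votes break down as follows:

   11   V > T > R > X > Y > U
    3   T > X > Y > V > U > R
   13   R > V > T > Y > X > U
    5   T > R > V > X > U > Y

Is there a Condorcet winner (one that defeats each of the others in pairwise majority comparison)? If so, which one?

None — there is no Condorcet winner

Head-to-head results (32 voters total):
T vs X: T wins 32–0.
T vs V: V wins 24–8.
T vs Y: T wins 32–0.
T vs R: T wins 19–13.
T vs U: T wins 32–0.
X vs V: V wins 29–3.
X vs Y: X wins 19–13.
X vs R: R wins 29–3.
X vs U: X wins 32–0.
V vs Y: V wins 29–3.
V vs R: R wins 18–14.
V vs U: V wins 32–0.
Y vs R: R wins 29–3.
Y vs U: Y wins 27–5.
R vs U: R wins 29–3.
No candidate beats all others: T beats R beats V beats T, a majority cycle.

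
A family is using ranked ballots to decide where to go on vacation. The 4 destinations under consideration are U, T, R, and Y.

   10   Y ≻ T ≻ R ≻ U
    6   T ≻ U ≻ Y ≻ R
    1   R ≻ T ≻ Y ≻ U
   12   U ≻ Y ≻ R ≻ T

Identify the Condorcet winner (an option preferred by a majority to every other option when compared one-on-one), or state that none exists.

There is no Condorcet winner

Head-to-head results (29 voters total):
U vs T: T wins 17–12.
U vs R: U wins 18–11.
U vs Y: U wins 18–11.
T vs R: T wins 16–13.
T vs Y: Y wins 22–7.
R vs Y: Y wins 28–1.
No candidate beats all others: U beats Y beats T beats U, a majority cycle.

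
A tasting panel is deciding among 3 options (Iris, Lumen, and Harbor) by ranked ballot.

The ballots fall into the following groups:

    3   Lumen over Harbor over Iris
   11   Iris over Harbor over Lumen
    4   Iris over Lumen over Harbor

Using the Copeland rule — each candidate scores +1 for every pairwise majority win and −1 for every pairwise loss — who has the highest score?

Iris

Pairwise results:
  Iris vs Lumen: Iris wins 15–3.
  Iris vs Harbor: Iris wins 15–3.
  Lumen vs Harbor: Harbor wins 11–7.
Copeland scores (wins − losses):
  Iris: 2 − 0 = 2
  Lumen: 0 − 2 = -2
  Harbor: 1 − 1 = 0
Iris has the best Copeland score.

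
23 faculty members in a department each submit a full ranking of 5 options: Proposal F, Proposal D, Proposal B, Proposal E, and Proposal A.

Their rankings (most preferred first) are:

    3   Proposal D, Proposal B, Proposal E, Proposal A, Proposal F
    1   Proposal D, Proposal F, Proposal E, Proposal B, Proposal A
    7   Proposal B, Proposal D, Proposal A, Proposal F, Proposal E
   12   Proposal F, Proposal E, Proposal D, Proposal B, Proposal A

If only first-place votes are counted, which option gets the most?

Proposal F

First-place vote totals:
  Proposal F: 12
  Proposal D: 4
  Proposal B: 7
  Proposal E: 0
  Proposal A: 0
Proposal F has the most first-place votes.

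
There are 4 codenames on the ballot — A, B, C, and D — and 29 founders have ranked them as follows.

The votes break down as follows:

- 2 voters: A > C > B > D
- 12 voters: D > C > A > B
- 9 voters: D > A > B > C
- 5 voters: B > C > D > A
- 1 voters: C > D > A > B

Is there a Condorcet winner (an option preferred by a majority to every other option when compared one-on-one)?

Head-to-head results (29 voters total):
A vs B: A wins 24–5.
A vs C: C wins 18–11.
A vs D: D wins 27–2.
B vs C: C wins 15–14.
B vs D: D wins 22–7.
C vs D: D wins 21–8.
D beats each rival — A (27–2), B (22–7), C (21–8) — so D is the Condorcet winner.

Yes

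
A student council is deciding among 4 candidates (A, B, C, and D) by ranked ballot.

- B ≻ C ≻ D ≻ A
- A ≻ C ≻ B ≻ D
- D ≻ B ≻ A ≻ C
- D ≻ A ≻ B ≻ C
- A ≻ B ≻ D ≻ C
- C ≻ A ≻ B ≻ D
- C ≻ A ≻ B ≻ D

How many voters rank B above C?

Ballots ranking B above C: 4.
Ballots ranking C above B: 3.
So 4 of 7 voters prefer B to C.

4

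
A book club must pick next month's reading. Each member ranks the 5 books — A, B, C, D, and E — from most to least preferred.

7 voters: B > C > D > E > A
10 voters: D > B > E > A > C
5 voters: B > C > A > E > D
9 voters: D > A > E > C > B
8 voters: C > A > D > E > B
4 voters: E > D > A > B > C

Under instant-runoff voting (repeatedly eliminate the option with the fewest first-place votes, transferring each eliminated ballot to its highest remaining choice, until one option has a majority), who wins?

D

Round 1: D 19, B 12, C 8, E 4, A 0. A has the fewest and is eliminated.
Round 2: D 19, B 12, C 8, E 4. E has the fewest and is eliminated.
Round 3: D 23, B 12, C 8. D has a majority.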